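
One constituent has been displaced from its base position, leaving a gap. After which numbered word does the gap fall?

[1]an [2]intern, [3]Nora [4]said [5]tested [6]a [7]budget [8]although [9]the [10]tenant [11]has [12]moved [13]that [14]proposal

4

The displaced element is "an intern" (word 2).
It is linked across 1 clause boundary (Ø).
It functions as the subject of "tested", so the gap sits immediately after word 4 ("said").
Base order: Nora said an intern tested a budget although the tenant has moved that proposal.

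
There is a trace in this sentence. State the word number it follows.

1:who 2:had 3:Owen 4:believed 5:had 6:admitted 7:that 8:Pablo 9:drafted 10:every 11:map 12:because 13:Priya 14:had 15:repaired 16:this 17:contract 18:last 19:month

The displaced element is "who" (word 1).
It is linked across 1 clause boundary (Ø).
It functions as the subject of "admitted", so the gap sits immediately after word 4 ("believed").
Base order: Owen had believed that who had admitted that Pablo drafted every map because Priya had repaired this contract last month.

4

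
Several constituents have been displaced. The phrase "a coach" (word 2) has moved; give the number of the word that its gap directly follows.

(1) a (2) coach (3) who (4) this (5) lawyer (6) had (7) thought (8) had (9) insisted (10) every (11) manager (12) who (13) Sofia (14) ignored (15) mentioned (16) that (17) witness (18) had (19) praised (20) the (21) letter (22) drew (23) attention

7

The displaced element is "a coach" (word 2).
It is linked across 1 clause boundary (Ø).
It functions as the subject of "insisted", so the gap sits immediately after word 7 ("thought").
Base order: This lawyer had thought a coach had insisted every manager who Sofia ignored mentioned that witness had praised the letter.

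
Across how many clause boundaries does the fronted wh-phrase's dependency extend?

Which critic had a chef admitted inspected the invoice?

"which critic" is extracted from the subject of "inspected".
Boundaries crossed, outermost first: [Ø] — 1 in total.

1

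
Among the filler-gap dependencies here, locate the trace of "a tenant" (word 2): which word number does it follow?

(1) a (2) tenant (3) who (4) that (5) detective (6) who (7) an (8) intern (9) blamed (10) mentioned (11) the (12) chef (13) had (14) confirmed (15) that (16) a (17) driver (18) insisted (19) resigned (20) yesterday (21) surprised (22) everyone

The displaced element is "a tenant" (word 2).
It is linked across 3 clause boundaries (Ø → that → Ø).
It functions as the subject of "resigned", so the gap sits immediately after word 18 ("insisted").
Base order: That detective who an intern blamed mentioned the chef had confirmed that a driver insisted that a tenant resigned yesterday.

18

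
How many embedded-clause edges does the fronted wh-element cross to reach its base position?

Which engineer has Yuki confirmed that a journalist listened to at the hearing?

1

"which engineer" is extracted from the PP object of "listened".
Boundaries crossed, outermost first: [that] — 1 in total.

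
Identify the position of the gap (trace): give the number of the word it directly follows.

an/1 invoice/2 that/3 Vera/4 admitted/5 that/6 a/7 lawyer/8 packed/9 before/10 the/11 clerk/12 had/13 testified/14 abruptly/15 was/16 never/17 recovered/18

The displaced element is "an invoice" (word 2).
It is linked across 1 clause boundary (that).
It functions as the direct object of "packed", so the gap sits immediately after word 9 ("packed").
Base order: Vera admitted that a lawyer packed an invoice before the clerk had testified abruptly.

9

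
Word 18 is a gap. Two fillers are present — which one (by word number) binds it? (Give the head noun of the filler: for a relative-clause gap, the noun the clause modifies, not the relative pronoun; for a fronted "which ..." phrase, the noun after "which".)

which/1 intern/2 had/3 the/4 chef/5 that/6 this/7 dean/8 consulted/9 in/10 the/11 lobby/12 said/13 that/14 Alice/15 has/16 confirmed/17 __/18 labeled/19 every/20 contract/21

2

The marked gap is the subject of "labeled".
Its filler is the fronted wh-phrase "which intern", at word 2.
(The other dependency links word 5 to a gap after word 9.)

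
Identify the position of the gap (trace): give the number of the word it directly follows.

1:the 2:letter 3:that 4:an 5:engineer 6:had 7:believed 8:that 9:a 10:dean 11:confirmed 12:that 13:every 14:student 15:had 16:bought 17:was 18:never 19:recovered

16

The displaced element is "the letter" (word 2).
It is linked across 2 clause boundaries (that → that).
It functions as the direct object of "bought", so the gap sits immediately after word 16 ("bought").
Base order: An engineer had believed that a dean confirmed that every student had bought the letter.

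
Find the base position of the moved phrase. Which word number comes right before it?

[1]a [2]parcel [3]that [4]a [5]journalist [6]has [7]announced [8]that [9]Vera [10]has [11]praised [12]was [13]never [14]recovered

The displaced element is "a parcel" (word 2).
It is linked across 1 clause boundary (that).
It functions as the direct object of "praised", so the gap sits immediately after word 11 ("praised").
Base order: A journalist has announced that Vera has praised a parcel.

11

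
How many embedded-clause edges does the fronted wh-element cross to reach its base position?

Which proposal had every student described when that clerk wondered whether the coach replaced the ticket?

"which proposal" originates inside the matrix clause — no clause boundary is crossed.

0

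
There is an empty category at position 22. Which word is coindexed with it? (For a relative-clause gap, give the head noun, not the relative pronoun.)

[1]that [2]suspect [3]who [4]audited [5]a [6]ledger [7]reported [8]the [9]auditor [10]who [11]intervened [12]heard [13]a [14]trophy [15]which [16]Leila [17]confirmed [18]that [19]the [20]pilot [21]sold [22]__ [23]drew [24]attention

The gap at 22 is the object of "sold", inside a relative clause.
The relative pronoun is "which" (word 15); it is bound by the head noun immediately before it.
Its filler is the head noun "trophy", at word 14.

14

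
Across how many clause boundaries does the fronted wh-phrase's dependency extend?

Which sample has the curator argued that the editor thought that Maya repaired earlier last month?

"which sample" is extracted from the object of "repaired".
Boundaries crossed, outermost first: [that], [that] — 2 in total.

2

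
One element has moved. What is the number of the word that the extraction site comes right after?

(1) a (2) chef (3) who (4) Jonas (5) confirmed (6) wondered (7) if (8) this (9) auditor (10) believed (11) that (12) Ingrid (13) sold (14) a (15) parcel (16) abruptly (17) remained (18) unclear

The displaced element is "a chef" (word 2).
It is linked across 1 clause boundary (Ø).
It functions as the subject of "wondered", so the gap sits immediately after word 5 ("confirmed").
Base order: Jonas confirmed a chef wondered if this auditor believed that Ingrid sold a parcel abruptly.

5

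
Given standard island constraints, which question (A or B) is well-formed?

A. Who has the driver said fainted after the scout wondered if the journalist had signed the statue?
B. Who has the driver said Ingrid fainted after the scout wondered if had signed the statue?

A

In B, the wh-phrase is extracted from inside an adjunct island (introduced by "after"), which blocks movement.
In A, the extraction path crosses only that-complement boundaries, which are transparent.
So A is grammatical.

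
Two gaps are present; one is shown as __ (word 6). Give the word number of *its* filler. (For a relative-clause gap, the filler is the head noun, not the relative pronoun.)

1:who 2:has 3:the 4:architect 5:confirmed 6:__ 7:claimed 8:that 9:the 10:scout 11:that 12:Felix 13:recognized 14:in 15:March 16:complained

1

The marked gap is the subject of "claimed".
Its filler is the fronted wh-phrase "who", at word 1.
(The other dependency links word 10 to a gap after word 13.)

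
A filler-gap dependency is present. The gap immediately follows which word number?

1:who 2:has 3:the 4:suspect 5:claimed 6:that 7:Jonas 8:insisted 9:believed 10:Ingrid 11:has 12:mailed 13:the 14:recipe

The displaced element is "who" (word 1).
It is linked across 2 clause boundaries (that → Ø).
It functions as the subject of "believed", so the gap sits immediately after word 8 ("insisted").
Base order: The suspect has claimed that Jonas insisted that who believed Ingrid has mailed the recipe.

8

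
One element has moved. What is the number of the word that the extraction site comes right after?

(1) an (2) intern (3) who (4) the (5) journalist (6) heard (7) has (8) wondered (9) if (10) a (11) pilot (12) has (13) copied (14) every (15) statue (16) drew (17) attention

The displaced element is "an intern" (word 2).
It is linked across 1 clause boundary (Ø).
It functions as the subject of "wondered", so the gap sits immediately after word 6 ("heard").
Base order: The journalist heard that an intern has wondered if a pilot has copied every statue.

6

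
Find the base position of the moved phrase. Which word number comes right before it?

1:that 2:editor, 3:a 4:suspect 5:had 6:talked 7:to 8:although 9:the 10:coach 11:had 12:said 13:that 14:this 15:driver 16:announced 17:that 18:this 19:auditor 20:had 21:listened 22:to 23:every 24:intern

7

The displaced element is "that editor" (word 2).
It functions as the object of the preposition "to" of "talked", so the gap sits immediately after word 7 ("to").
Base order: A suspect had talked to that editor although the coach had said that this driver announced that this auditor had listened to every intern.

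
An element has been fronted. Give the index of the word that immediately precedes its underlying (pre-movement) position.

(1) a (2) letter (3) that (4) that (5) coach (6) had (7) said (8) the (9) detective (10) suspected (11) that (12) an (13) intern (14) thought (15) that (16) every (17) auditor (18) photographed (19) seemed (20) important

The displaced element is "a letter" (word 2).
It is linked across 3 clause boundaries (Ø → that → that).
It functions as the direct object of "photographed", so the gap sits immediately after word 18 ("photographed").
Base order: That coach had said the detective suspected that an intern thought that every auditor photographed a letter.

18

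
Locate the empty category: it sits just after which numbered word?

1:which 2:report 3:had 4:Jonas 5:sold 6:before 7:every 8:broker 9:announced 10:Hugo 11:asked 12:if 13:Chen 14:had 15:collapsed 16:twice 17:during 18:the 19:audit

5

The displaced element is "which report" (word 2).
It functions as the direct object of "sold", so the gap sits immediately after word 5 ("sold").
Base order: Jonas had sold which report before every broker announced Hugo asked if Chen had collapsed twice during the audit.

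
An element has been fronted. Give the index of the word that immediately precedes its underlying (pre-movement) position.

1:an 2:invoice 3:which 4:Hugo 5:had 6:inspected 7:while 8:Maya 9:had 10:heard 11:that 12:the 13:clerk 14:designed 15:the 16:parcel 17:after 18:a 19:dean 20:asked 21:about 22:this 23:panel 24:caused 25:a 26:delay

The displaced element is "an invoice" (word 2).
It functions as the direct object of "inspected", so the gap sits immediately after word 6 ("inspected").
Base order: Hugo had inspected an invoice while Maya had heard that the clerk designed the parcel after a dean asked about this panel.

6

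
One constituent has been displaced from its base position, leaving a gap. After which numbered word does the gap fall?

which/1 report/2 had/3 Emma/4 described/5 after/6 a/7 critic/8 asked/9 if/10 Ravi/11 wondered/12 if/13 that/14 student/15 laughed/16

The displaced element is "which report" (word 2).
It functions as the direct object of "described", so the gap sits immediately after word 5 ("described").
Base order: Emma had described which report after a critic asked if Ravi wondered if that student laughed.

5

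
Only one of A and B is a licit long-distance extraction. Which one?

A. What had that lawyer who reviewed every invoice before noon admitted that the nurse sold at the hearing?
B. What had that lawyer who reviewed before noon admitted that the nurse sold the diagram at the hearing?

In B, the wh-phrase is extracted from inside a complex-NP island (relative clause) (introduced by "who"), which blocks movement.
In A, the extraction path crosses only that-complement boundaries, which are transparent.
So A is grammatical.

A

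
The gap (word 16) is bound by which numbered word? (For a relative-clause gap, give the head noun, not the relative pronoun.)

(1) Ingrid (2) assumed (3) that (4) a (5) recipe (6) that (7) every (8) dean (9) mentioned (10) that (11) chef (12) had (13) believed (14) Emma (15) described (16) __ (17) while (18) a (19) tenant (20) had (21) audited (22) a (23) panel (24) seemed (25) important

5

The gap at 16 is the object of "described", inside a relative clause.
The relative pronoun is "that" (word 6); it is bound by the head noun immediately before it.
Its filler is the head noun "recipe", at word 5.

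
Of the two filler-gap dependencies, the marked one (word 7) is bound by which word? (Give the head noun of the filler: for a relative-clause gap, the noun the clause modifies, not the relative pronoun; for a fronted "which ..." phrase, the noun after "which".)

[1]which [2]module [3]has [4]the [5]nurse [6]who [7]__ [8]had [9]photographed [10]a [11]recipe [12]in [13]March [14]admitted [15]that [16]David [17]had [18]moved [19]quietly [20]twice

The marked gap is inside the relative clause, the subject of "photographed".
Its filler is the head noun "nurse" (via "who"), at word 5.
(The other dependency links word 2 to a gap after word 18.)

5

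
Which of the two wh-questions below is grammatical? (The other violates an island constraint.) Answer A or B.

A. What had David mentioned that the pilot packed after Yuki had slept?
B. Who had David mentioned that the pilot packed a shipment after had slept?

In B, the wh-phrase is extracted from inside an adjunct island (introduced by "after"), which blocks movement.
In A, the extraction path crosses only that-complement boundaries, which are transparent.
So A is grammatical.

A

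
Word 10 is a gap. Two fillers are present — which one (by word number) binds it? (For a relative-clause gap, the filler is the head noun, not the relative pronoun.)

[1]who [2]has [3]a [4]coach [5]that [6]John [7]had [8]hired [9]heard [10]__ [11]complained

The marked gap is the subject of "complained".
Its filler is the fronted wh-phrase "who", at word 1.
(The other dependency links word 4 to a gap after word 8.)

1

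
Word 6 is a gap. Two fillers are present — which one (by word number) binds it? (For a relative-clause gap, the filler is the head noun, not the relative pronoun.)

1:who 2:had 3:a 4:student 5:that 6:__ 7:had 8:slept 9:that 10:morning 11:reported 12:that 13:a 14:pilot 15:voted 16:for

The marked gap is inside the relative clause, the subject of "slept".
Its filler is the head noun "student" (via "that"), at word 4.
(The other dependency links word 1 to a gap after word 16.)

4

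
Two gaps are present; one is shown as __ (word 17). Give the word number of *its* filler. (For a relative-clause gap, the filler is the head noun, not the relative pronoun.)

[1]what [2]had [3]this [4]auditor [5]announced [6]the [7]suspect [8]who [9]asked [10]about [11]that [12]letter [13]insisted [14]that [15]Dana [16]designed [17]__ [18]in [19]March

The marked gap is the direct object of "designed".
Its filler is the fronted wh-phrase "what", at word 1.
(The other dependency links word 7 to a gap after word 8.)

1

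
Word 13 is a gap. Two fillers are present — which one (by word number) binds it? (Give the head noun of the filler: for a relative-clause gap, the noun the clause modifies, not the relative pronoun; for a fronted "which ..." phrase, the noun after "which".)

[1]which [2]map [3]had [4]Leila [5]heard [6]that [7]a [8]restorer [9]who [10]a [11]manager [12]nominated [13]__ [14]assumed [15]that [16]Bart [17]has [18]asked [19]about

The marked gap is inside the relative clause, the direct object of "nominated".
Its filler is the head noun "restorer" (via "who"), at word 8.
(The other dependency links word 2 to a gap after word 19.)

8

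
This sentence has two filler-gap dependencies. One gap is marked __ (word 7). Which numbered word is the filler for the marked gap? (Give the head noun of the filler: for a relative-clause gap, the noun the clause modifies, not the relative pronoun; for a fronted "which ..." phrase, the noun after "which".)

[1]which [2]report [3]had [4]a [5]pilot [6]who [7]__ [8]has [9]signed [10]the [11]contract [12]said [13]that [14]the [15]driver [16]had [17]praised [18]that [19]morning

5

The marked gap is inside the relative clause, the subject of "signed".
Its filler is the head noun "pilot" (via "who"), at word 5.
(The other dependency links word 2 to a gap after word 17.)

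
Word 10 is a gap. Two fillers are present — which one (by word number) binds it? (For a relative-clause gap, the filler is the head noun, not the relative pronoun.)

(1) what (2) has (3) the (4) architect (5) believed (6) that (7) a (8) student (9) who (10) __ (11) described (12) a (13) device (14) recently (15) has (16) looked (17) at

8

The marked gap is inside the relative clause, the subject of "described".
Its filler is the head noun "student" (via "who"), at word 8.
(The other dependency links word 1 to a gap after word 17.)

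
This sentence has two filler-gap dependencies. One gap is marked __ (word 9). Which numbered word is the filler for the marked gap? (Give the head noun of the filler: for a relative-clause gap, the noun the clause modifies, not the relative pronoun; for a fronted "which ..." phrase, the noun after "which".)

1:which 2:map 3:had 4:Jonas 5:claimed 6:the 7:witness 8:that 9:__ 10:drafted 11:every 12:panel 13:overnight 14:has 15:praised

The marked gap is inside the relative clause, the subject of "drafted".
Its filler is the head noun "witness" (via "that"), at word 7.
(The other dependency links word 2 to a gap after word 15.)

7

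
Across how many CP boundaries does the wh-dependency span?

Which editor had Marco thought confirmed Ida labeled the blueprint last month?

1

"which editor" is extracted from the subject of "confirmed".
Boundaries crossed, outermost first: [Ø] — 1 in total.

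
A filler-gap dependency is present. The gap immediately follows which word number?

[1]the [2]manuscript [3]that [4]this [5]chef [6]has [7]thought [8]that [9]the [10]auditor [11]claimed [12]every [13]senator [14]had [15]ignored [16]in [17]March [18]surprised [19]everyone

The displaced element is "the manuscript" (word 2).
It is linked across 2 clause boundaries (that → Ø).
It functions as the direct object of "ignored", so the gap sits immediately after word 15 ("ignored").
Base order: This chef has thought that the auditor claimed every senator had ignored the manuscript in March.

15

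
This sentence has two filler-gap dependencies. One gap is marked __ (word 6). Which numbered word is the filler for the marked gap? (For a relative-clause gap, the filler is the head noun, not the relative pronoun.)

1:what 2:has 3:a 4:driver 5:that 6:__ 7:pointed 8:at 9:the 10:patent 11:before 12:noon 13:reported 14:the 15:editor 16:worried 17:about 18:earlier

The marked gap is inside the relative clause, the subject of "pointed".
Its filler is the head noun "driver" (via "that"), at word 4.
(The other dependency links word 1 to a gap after word 17.)

4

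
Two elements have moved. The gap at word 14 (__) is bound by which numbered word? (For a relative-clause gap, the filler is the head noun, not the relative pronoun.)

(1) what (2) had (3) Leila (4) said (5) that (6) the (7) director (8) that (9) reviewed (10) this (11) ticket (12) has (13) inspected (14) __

1

The marked gap is the direct object of "inspected".
Its filler is the fronted wh-phrase "what", at word 1.
(The other dependency links word 7 to a gap after word 8.)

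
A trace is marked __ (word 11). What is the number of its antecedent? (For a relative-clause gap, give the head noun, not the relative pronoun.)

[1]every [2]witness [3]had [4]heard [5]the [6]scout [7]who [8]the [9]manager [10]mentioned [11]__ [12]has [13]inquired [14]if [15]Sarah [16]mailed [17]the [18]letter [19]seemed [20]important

The gap at 11 is the subject of "inquired", inside a relative clause.
The relative pronoun is "who" (word 7); it is bound by the head noun immediately before it.
Its filler is the head noun "scout", at word 6.

6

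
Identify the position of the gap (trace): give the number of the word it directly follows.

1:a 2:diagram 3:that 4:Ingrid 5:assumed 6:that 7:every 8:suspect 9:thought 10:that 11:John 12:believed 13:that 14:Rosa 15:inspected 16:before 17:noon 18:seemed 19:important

15

The displaced element is "a diagram" (word 2).
It is linked across 3 clause boundaries (that → that → that).
It functions as the direct object of "inspected", so the gap sits immediately after word 15 ("inspected").
Base order: Ingrid assumed that every suspect thought that John believed that Rosa inspected a diagram before noon.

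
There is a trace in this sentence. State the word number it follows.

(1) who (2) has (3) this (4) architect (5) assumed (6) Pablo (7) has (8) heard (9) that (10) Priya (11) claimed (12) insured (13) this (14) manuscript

The displaced element is "who" (word 1).
It is linked across 3 clause boundaries (Ø → that → Ø).
It functions as the subject of "insured", so the gap sits immediately after word 11 ("claimed").
Base order: This architect has assumed Pablo has heard that Priya claimed that who insured this manuscript.

11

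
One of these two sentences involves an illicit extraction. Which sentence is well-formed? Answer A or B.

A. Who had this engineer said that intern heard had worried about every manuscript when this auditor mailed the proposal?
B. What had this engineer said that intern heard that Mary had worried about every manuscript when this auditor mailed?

A

In B, the wh-phrase is extracted from inside an adjunct island (introduced by "when"), which blocks movement.
In A, the extraction path crosses only that-complement boundaries, which are transparent.
So A is grammatical.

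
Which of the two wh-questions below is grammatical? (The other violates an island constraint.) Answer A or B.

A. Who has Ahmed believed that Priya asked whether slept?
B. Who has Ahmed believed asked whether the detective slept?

B

In A, the wh-phrase is extracted from inside a wh-island (introduced by "whether"), which blocks movement.
In B, the extraction path crosses only that-complement boundaries, which are transparent.
So B is grammatical.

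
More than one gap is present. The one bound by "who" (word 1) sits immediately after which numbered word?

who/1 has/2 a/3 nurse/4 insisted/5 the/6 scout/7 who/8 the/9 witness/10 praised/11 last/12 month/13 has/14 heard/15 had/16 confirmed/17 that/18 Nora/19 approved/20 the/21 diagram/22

The displaced element is "who" (word 1).
It is linked across 2 clause boundaries (Ø → Ø).
It functions as the subject of "confirmed", so the gap sits immediately after word 15 ("heard").
Base order: A nurse has insisted the scout who the witness praised last month has heard that who had confirmed that Nora approved the diagram.

15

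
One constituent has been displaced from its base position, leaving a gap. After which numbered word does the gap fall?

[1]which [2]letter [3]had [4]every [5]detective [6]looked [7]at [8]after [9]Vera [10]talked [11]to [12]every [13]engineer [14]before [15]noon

7

The displaced element is "which letter" (word 2).
It functions as the object of the preposition "at" of "looked", so the gap sits immediately after word 7 ("at").
Base order: Every detective had looked at which letter after Vera talked to every engineer before noon.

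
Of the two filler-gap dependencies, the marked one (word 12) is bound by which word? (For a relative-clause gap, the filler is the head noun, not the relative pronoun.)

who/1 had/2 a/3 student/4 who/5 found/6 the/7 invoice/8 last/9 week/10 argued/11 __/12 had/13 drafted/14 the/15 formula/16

The marked gap is the subject of "drafted".
Its filler is the fronted wh-phrase "who", at word 1.
(The other dependency links word 4 to a gap after word 5.)

1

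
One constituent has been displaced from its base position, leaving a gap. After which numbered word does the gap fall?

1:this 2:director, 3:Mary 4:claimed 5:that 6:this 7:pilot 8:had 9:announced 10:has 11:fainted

9

The displaced element is "this director" (word 2).
It is linked across 2 clause boundaries (that → Ø).
It functions as the subject of "fainted", so the gap sits immediately after word 9 ("announced").
Base order: Mary claimed that this pilot had announced that this director has fainted.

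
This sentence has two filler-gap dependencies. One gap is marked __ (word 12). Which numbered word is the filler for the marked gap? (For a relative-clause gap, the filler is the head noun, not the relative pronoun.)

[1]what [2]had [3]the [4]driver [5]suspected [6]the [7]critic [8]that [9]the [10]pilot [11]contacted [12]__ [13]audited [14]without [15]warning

7

The marked gap is inside the relative clause, the direct object of "contacted".
Its filler is the head noun "critic" (via "that"), at word 7.
(The other dependency links word 1 to a gap after word 13.)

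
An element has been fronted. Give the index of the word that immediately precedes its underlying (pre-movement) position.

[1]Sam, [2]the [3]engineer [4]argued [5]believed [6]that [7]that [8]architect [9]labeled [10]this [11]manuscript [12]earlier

4

The displaced element is "Sam" (word 1).
It is linked across 1 clause boundary (Ø).
It functions as the subject of "believed", so the gap sits immediately after word 4 ("argued").
Base order: The engineer argued Sam believed that that architect labeled this manuscript earlier.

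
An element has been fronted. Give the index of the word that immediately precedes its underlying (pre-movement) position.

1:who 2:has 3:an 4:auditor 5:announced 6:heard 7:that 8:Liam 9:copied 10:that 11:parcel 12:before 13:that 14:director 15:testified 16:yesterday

The displaced element is "who" (word 1).
It is linked across 1 clause boundary (Ø).
It functions as the subject of "heard", so the gap sits immediately after word 5 ("announced").
Base order: An auditor has announced that who heard that Liam copied that parcel before that director testified yesterday.

5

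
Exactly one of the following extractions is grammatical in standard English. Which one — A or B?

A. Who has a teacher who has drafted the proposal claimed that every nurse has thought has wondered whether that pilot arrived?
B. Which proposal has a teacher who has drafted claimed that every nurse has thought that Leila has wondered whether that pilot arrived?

A

In B, the wh-phrase is extracted from inside a complex-NP island (relative clause) (introduced by "who"), which blocks movement.
In A, the extraction path crosses only that-complement boundaries, which are transparent.
So A is grammatical.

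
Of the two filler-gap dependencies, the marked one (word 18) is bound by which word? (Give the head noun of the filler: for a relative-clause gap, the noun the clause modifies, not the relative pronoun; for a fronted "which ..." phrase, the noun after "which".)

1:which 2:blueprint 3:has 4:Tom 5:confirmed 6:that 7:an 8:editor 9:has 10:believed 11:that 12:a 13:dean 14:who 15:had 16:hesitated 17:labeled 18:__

2

The marked gap is the direct object of "labeled".
Its filler is the fronted wh-phrase "which blueprint", at word 2.
(The other dependency links word 13 to a gap after word 14.)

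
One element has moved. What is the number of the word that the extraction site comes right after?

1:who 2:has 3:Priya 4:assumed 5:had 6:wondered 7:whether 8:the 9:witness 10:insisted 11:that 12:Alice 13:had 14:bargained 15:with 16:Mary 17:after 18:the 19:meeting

4

The displaced element is "who" (word 1).
It is linked across 1 clause boundary (Ø).
It functions as the subject of "wondered", so the gap sits immediately after word 4 ("assumed").
Base order: Priya has assumed who had wondered whether the witness insisted that Alice had bargained with Mary after the meeting.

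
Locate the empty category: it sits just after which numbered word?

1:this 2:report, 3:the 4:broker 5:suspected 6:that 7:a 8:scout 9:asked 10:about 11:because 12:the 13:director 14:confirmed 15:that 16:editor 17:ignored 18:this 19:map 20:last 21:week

The displaced element is "this report" (word 2).
It is linked across 1 clause boundary (that).
It functions as the object of the preposition "about" of "asked", so the gap sits immediately after word 10 ("about").
Base order: The broker suspected that a scout asked about this report because the director confirmed that editor ignored this map last week.

10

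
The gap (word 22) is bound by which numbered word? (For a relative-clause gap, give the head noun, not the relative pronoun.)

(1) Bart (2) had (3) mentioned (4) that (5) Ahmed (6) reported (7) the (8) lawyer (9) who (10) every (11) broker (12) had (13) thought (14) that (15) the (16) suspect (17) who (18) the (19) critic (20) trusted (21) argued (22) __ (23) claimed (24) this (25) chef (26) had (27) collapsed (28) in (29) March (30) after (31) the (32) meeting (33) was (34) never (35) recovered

8

The gap at 22 is the subject of "claimed", inside a relative clause.
The relative pronoun is "who" (word 9); it is bound by the head noun immediately before it.
Its filler is the head noun "lawyer", at word 8.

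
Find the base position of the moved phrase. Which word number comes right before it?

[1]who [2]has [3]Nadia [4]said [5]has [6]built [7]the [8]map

The displaced element is "who" (word 1).
It is linked across 1 clause boundary (Ø).
It functions as the subject of "built", so the gap sits immediately after word 4 ("said").
Base order: Nadia has said that who has built the map.

4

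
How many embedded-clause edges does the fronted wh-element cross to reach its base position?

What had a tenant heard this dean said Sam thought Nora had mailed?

"what" is extracted from the object of "mailed".
Boundaries crossed, outermost first: [Ø], [Ø], [Ø] — 3 in total.

3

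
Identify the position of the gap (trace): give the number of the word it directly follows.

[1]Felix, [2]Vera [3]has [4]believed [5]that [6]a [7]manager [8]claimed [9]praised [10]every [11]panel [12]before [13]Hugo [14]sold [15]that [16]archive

The displaced element is "Felix" (word 1).
It is linked across 2 clause boundaries (that → Ø).
It functions as the subject of "praised", so the gap sits immediately after word 8 ("claimed").
Base order: Vera has believed that a manager claimed Felix praised every panel before Hugo sold that archive.

8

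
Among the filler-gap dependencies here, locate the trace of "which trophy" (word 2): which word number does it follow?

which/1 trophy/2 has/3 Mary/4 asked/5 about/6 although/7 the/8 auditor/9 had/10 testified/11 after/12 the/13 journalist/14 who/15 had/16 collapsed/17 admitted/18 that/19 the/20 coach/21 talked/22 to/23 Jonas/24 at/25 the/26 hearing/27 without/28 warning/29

6

The displaced element is "which trophy" (word 2).
It functions as the object of the preposition "about" of "asked", so the gap sits immediately after word 6 ("about").
Base order: Mary has asked about which trophy although the auditor had testified after the journalist who had collapsed admitted that the coach talked to Jonas at the hearing without warning.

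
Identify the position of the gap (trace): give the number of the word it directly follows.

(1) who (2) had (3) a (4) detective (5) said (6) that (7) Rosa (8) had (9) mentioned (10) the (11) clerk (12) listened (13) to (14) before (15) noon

13

The displaced element is "who" (word 1).
It is linked across 2 clause boundaries (that → Ø).
It functions as the object of the preposition "to" of "listened", so the gap sits immediately after word 13 ("to").
Base order: A detective had said that Rosa had mentioned the clerk listened to who before noon.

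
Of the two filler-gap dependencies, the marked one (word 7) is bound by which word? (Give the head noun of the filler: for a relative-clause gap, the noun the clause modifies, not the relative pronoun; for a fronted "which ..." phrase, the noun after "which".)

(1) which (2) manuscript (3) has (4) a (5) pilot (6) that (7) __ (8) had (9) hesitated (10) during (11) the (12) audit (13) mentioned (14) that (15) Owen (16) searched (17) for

5

The marked gap is inside the relative clause, the subject of "hesitated".
Its filler is the head noun "pilot" (via "that"), at word 5.
(The other dependency links word 2 to a gap after word 17.)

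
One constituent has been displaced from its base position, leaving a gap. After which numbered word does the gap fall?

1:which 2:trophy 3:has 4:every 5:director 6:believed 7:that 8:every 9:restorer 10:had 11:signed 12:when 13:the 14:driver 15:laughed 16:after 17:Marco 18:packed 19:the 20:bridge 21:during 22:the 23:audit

11

The displaced element is "which trophy" (word 2).
It is linked across 1 clause boundary (that).
It functions as the direct object of "signed", so the gap sits immediately after word 11 ("signed").
Base order: Every director has believed that every restorer had signed which trophy when the driver laughed after Marco packed the bridge during the audit.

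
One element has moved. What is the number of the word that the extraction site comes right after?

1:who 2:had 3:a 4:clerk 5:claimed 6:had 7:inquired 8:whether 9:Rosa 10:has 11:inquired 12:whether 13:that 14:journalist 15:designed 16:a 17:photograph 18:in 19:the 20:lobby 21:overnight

5

The displaced element is "who" (word 1).
It is linked across 1 clause boundary (Ø).
It functions as the subject of "inquired", so the gap sits immediately after word 5 ("claimed").
Base order: A clerk had claimed that who had inquired whether Rosa has inquired whether that journalist designed a photograph in the lobby overnight.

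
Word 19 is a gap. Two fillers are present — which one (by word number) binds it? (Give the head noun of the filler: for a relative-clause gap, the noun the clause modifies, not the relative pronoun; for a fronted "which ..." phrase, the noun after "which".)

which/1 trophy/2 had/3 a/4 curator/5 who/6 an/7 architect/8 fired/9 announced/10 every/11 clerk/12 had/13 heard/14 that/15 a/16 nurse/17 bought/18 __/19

The marked gap is the direct object of "bought".
Its filler is the fronted wh-phrase "which trophy", at word 2.
(The other dependency links word 5 to a gap after word 9.)

2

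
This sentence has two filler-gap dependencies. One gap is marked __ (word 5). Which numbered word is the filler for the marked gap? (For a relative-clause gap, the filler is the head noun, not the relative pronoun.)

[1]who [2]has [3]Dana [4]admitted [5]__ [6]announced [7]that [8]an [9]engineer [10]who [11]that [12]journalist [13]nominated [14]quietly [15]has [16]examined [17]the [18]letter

The marked gap is the subject of "announced".
Its filler is the fronted wh-phrase "who", at word 1.
(The other dependency links word 9 to a gap after word 13.)

1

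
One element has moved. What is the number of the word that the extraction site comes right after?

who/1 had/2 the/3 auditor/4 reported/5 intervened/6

5

The displaced element is "who" (word 1).
It is linked across 1 clause boundary (Ø).
It functions as the subject of "intervened", so the gap sits immediately after word 5 ("reported").
Base order: The auditor had reported that who intervened.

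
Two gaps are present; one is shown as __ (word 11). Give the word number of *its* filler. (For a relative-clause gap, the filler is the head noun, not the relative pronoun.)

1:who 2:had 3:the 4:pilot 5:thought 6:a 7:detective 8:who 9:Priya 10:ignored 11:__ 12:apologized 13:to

7

The marked gap is inside the relative clause, the direct object of "ignored".
Its filler is the head noun "detective" (via "who"), at word 7.
(The other dependency links word 1 to a gap after word 13.)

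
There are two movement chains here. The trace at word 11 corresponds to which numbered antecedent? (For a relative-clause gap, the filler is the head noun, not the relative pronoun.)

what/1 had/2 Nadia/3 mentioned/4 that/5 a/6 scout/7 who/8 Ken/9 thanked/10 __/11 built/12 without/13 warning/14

7

The marked gap is inside the relative clause, the direct object of "thanked".
Its filler is the head noun "scout" (via "who"), at word 7.
(The other dependency links word 1 to a gap after word 12.)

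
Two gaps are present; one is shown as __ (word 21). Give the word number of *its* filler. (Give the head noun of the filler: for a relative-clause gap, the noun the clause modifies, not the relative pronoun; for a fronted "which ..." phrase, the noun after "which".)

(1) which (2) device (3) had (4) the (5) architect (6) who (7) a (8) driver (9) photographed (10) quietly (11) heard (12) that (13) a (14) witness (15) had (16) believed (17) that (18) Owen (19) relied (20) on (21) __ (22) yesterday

2

The marked gap is the object of the preposition "on" of "relied".
Its filler is the fronted wh-phrase "which device", at word 2.
(The other dependency links word 5 to a gap after word 9.)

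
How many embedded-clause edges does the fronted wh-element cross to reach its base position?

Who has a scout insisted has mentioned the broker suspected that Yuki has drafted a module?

"who" is extracted from the subject of "mentioned".
Boundaries crossed, outermost first: [Ø] — 1 in total.

1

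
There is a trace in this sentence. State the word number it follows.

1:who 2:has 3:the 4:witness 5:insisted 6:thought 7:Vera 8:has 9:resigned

5

The displaced element is "who" (word 1).
It is linked across 1 clause boundary (Ø).
It functions as the subject of "thought", so the gap sits immediately after word 5 ("insisted").
Base order: The witness has insisted that who thought Vera has resigned.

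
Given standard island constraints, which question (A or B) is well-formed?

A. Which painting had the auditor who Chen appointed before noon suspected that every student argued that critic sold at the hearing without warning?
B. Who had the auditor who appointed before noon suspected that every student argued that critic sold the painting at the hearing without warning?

In B, the wh-phrase is extracted from inside a complex-NP island (relative clause) (introduced by "who"), which blocks movement.
In A, the extraction path crosses only that-complement boundaries, which are transparent.
So A is grammatical.

A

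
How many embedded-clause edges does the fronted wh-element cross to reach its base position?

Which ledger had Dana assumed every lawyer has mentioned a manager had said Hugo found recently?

3

"which ledger" is extracted from the object of "found".
Boundaries crossed, outermost first: [Ø], [Ø], [Ø] — 3 in total.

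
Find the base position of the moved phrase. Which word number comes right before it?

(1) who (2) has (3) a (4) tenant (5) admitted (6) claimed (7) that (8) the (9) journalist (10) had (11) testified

The displaced element is "who" (word 1).
It is linked across 1 clause boundary (Ø).
It functions as the subject of "claimed", so the gap sits immediately after word 5 ("admitted").
Base order: A tenant has admitted that who claimed that the journalist had testified.

5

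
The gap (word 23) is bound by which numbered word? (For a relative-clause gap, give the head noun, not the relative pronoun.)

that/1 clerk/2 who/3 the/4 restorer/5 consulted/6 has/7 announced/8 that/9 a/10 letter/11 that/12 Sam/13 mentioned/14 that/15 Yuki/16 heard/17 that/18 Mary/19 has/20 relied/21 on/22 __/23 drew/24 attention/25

11

The gap at 23 is the prepositional object of "relied", inside a relative clause.
The relative pronoun is "that" (word 12); it is bound by the head noun immediately before it.
Its filler is the head noun "letter", at word 11.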